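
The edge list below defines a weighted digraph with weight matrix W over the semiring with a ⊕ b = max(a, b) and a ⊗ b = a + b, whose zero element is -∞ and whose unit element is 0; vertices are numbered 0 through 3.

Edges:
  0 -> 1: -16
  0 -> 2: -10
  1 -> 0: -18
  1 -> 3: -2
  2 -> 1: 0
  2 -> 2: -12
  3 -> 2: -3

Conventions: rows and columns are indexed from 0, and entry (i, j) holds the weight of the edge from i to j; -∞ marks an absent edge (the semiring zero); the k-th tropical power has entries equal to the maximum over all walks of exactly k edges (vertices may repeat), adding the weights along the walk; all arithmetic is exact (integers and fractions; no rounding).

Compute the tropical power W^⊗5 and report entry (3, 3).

W^⊗2:
  [-34, -10, -22, -18]
  [-∞, -34, -5, -∞]
  [-18, -12, -24, -2]
  [-∞, -3, -15, -∞]
W^⊗3:
  [-28, -22, -21, -12]
  [-52, -5, -17, -36]
  [-30, -24, -5, -14]
  [-21, -15, -27, -5]
W^⊗4:
  [-40, -21, -15, -24]
  [-23, -17, -29, -7]
  [-42, -5, -17, -26]
  [-33, -27, -8, -17]
W^⊗5:
  [-39, -15, -27, -23]
  [-35, -29, -10, -19]
  [-23, -17, -29, -7]
  [-45, -8, -20, -29]
Key observation: the optimum is the walk 3->2->2->2->1->3, with weight (-3) + (-12) + (-12) + 0 + (-2) = -29.
Optimal value attained by: walk 3->2->2->2->1->3.
Answer: (W^⊗5)[3][3] = -29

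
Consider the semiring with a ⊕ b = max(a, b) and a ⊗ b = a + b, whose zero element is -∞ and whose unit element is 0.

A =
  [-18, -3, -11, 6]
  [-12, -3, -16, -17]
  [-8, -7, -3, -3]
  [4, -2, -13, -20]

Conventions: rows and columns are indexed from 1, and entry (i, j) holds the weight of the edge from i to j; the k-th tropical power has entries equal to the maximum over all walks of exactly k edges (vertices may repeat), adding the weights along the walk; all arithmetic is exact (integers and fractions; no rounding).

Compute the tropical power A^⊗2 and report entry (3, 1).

A^⊗2:
  [10, 4, -7, -12]
  [-13, -6, -19, -6]
  [1, -5, -6, -2]
  [-14, 1, -7, 10]
Key observation: the optimum is the walk 3->4->1, with weight (-3) + 4 = 1.
Optimal value attained by: walk 3->4->1.
Answer: (A^⊗2)[3][1] = 1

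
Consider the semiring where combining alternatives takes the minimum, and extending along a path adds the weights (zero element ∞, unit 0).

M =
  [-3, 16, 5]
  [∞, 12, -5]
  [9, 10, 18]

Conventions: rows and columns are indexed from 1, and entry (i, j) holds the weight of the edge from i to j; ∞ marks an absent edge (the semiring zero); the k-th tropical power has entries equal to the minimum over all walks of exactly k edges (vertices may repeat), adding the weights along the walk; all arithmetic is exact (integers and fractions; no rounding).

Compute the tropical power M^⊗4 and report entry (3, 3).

M^⊗2:
  [-6, 13, 2]
  [4, 5, 7]
  [6, 22, 5]
M^⊗3:
  [-9, 10, -1]
  [1, 17, 0]
  [3, 15, 11]
M^⊗4:
  [-12, 7, -4]
  [-2, 10, 6]
  [0, 19, 8]
Key observation: the optimum is the walk 3->1->1->1->3, with weight 9 + (-3) + (-3) + 5 = 8.
Optimal value attained by: walk 3->1->1->1->3.
Answer: (M^⊗4)[3][3] = 8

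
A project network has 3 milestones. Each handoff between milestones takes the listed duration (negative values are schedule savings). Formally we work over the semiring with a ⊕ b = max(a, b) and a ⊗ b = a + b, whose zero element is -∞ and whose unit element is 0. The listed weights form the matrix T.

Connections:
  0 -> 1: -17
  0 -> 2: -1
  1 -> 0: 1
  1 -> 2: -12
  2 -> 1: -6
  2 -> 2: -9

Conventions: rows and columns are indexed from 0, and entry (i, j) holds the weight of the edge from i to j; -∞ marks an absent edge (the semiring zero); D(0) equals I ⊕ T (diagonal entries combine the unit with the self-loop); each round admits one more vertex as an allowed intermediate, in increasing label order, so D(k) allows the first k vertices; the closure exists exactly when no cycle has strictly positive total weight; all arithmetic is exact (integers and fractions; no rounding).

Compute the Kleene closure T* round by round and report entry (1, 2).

D(0):
  [0, -17, -1]
  [1, 0, -12]
  [-∞, -6, 0]
D(1):
  [0, -17, -1]
  [1, 0, 0]
  [-∞, -6, 0]
D(2):
  [0, -17, -1]
  [1, 0, 0]
  [-5, -6, 0]
D(3):
  [0, -7, -1]
  [1, 0, 0]
  [-5, -6, 0]
Answer: T*[1][2] = 0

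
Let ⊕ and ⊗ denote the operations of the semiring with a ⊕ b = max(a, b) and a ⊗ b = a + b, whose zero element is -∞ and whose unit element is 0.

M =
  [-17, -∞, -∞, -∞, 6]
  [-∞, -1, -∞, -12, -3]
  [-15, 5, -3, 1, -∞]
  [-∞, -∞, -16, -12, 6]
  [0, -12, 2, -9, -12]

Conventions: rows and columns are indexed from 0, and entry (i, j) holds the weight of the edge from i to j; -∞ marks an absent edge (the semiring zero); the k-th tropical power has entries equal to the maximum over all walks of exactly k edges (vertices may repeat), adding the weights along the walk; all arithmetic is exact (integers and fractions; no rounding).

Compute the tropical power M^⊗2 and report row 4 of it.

M^⊗2:
  [6, -6, 8, -3, -6]
  [-3, -2, -1, -12, -4]
  [-18, 4, -6, -2, 7]
  [6, -6, 8, -3, -6]
  [-12, 7, -1, 3, 6]
Answer: row 4 of M^⊗2 = [-12, 7, -1, 3, 6]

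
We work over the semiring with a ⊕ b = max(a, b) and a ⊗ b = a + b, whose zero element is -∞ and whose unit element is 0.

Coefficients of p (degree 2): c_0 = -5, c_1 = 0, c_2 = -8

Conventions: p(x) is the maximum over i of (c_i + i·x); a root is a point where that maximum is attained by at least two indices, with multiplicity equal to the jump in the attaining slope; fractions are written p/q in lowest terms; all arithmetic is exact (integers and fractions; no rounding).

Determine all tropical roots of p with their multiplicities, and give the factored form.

hull edge (i=0, c=-5) to (i=1, c=0): slope 5, span 1
hull edge (i=1, c=0) to (i=2, c=-8): slope -8, span 1
Factored form: p(x) = -8 ⊗ (x ⊕ (-5)) ⊗ (x ⊕ 8)
Answer: roots = -5 (mult 1), 8 (mult 1)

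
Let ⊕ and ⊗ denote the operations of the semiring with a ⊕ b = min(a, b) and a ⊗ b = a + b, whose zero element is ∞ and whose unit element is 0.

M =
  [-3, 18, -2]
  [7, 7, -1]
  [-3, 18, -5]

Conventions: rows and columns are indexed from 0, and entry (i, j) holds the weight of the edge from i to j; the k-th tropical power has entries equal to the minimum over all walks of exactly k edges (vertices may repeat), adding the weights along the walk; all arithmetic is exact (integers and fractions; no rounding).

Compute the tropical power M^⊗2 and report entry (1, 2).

M^⊗2:
  [-6, 15, -7]
  [-4, 14, -6]
  [-8, 13, -10]
Key observation: the optimum is the walk 1->2->2, with weight (-1) + (-5) = -6.
Optimal value attained by: walk 1->2->2.
Answer: (M^⊗2)[1][2] = -6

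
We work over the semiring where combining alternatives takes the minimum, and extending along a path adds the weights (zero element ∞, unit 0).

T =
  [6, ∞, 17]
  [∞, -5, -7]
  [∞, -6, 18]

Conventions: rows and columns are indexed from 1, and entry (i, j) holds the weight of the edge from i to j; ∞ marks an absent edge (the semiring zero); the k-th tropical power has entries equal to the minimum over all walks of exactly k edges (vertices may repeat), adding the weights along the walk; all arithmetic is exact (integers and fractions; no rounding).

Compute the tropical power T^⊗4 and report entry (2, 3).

T^⊗2:
  [12, 11, 23]
  [∞, -13, -12]
  [∞, -11, -13]
T^⊗3:
  [18, 6, 4]
  [∞, -18, -20]
  [∞, -19, -18]
T^⊗4:
  [24, -2, -1]
  [∞, -26, -25]
  [∞, -24, -26]
Key observation: the optimum is the walk 2->2->3->2->3, with weight (-5) + (-7) + (-6) + (-7) = -25.
Optimal value attained by: walk 2->2->3->2->3.
Answer: (T^⊗4)[2][3] = -25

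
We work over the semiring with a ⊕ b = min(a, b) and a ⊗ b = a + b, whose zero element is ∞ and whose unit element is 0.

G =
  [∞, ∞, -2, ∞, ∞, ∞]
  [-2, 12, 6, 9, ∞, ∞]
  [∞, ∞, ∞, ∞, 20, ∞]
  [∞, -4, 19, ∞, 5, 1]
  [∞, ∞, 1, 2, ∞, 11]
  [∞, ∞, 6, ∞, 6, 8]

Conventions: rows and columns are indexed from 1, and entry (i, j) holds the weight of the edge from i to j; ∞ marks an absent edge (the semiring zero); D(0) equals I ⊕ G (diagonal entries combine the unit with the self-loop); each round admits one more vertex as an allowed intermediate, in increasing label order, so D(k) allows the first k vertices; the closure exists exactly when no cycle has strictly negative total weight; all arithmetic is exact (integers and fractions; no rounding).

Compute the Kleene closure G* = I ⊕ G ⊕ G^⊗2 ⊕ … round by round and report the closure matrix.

D(0):
  [0, ∞, -2, ∞, ∞, ∞]
  [-2, 0, 6, 9, ∞, ∞]
  [∞, ∞, 0, ∞, 20, ∞]
  [∞, -4, 19, 0, 5, 1]
  [∞, ∞, 1, 2, 0, 11]
  [∞, ∞, 6, ∞, 6, 0]
D(1):
  [0, ∞, -2, ∞, ∞, ∞]
  [-2, 0, -4, 9, ∞, ∞]
  [∞, ∞, 0, ∞, 20, ∞]
  [∞, -4, 19, 0, 5, 1]
  [∞, ∞, 1, 2, 0, 11]
  [∞, ∞, 6, ∞, 6, 0]
D(2):
  [0, ∞, -2, ∞, ∞, ∞]
  [-2, 0, -4, 9, ∞, ∞]
  [∞, ∞, 0, ∞, 20, ∞]
  [-6, -4, -8, 0, 5, 1]
  [∞, ∞, 1, 2, 0, 11]
  [∞, ∞, 6, ∞, 6, 0]
D(3):
  [0, ∞, -2, ∞, 18, ∞]
  [-2, 0, -4, 9, 16, ∞]
  [∞, ∞, 0, ∞, 20, ∞]
  [-6, -4, -8, 0, 5, 1]
  [∞, ∞, 1, 2, 0, 11]
  [∞, ∞, 6, ∞, 6, 0]
D(4):
  [0, ∞, -2, ∞, 18, ∞]
  [-2, 0, -4, 9, 14, 10]
  [∞, ∞, 0, ∞, 20, ∞]
  [-6, -4, -8, 0, 5, 1]
  [-4, -2, -6, 2, 0, 3]
  [∞, ∞, 6, ∞, 6, 0]
D(5):
  [0, 16, -2, 20, 18, 21]
  [-2, 0, -4, 9, 14, 10]
  [16, 18, 0, 22, 20, 23]
  [-6, -4, -8, 0, 5, 1]
  [-4, -2, -6, 2, 0, 3]
  [2, 4, 0, 8, 6, 0]
D(6):
  [0, 16, -2, 20, 18, 21]
  [-2, 0, -4, 9, 14, 10]
  [16, 18, 0, 22, 20, 23]
  [-6, -4, -8, 0, 5, 1]
  [-4, -2, -6, 2, 0, 3]
  [2, 4, 0, 8, 6, 0]
Answer: G* = [[0, 16, -2, 20, 18, 21], [-2, 0, -4, 9, 14, 10], [16, 18, 0, 22, 20, 23], [-6, -4, -8, 0, 5, 1], [-4, -2, -6, 2, 0, 3], [2, 4, 0, 8, 6, 0]]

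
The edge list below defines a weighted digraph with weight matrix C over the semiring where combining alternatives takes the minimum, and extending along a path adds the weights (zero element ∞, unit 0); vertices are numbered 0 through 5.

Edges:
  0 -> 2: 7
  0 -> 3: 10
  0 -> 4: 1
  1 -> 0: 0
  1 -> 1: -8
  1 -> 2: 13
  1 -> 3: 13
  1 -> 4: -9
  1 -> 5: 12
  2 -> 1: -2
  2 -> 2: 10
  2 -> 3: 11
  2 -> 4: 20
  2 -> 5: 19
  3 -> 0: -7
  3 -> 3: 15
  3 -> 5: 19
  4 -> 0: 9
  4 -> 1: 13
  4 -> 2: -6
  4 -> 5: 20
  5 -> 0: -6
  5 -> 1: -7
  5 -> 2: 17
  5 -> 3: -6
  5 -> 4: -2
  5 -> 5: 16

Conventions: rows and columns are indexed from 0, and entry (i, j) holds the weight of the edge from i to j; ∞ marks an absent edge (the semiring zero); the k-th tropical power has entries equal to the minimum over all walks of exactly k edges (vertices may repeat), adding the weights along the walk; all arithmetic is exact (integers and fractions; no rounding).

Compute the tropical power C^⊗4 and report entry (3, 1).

C^⊗2:
  [3, 5, -5, 18, 27, 21]
  [-8, -16, -15, 5, -17, 4]
  [-2, -10, 11, 11, -11, 10]
  [8, 12, 0, 3, -6, 34]
  [13, -8, 4, 5, 4, 13]
  [-13, -15, -8, 4, -16, 5]
C^⊗3:
  [5, -7, 5, 6, -4, 14]
  [-16, -24, -23, -4, -25, -4]
  [-10, -18, -17, 3, -19, 2]
  [-4, -2, -12, 11, 3, 14]
  [-8, -16, -2, 5, -17, 4]
  [-15, -23, -22, -3, -24, -3]
C^⊗4:
  [-7, -15, -10, 6, -16, 5]
  [-24, -32, -31, -12, -33, -12]
  [-18, -26, -25, -6, -27, -6]
  [-2, -14, -3, -1, -11, 7]
  [-16, -24, -23, -3, -25, -4]
  [-23, -31, -30, -11, -32, -11]
Key observation: the optimum is the walk 3->0->4->2->1, with weight (-7) + 1 + (-6) + (-2) = -14.
Optimal value attained by: walk 3->0->4->2->1.
Answer: (C^⊗4)[3][1] = -14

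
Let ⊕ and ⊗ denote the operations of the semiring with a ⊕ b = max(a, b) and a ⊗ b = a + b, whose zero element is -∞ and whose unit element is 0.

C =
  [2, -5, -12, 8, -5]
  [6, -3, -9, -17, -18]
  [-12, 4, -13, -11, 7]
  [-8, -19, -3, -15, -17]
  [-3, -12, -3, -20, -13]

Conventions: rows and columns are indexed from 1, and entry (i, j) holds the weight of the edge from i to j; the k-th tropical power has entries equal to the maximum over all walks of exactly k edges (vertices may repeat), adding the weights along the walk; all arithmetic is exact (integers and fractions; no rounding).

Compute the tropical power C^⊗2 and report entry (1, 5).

C^⊗2:
  [4, -3, 5, 10, -3]
  [8, 1, -6, 14, 1]
  [10, 1, 4, -4, -6]
  [-6, 1, -16, 0, 4]
  [-1, 1, -15, 5, 4]
Key observation: the optimum is the walk 1->1->5, with weight 2 + (-5) = -3.
Optimal value attained by: walk 1->1->5.
Answer: (C^⊗2)[1][5] = -3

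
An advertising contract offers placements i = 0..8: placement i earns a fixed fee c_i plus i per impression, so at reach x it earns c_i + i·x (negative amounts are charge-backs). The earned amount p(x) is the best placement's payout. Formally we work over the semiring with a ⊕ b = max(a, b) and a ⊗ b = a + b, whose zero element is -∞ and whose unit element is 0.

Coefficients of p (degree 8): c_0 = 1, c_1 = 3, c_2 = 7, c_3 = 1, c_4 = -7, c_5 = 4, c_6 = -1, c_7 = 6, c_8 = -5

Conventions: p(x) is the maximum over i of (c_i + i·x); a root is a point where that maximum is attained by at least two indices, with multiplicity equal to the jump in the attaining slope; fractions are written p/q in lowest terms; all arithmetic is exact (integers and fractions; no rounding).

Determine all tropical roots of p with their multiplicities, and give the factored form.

hull edge (i=0, c=1) to (i=2, c=7): slope 3, span 2
hull edge (i=2, c=7) to (i=7, c=6): slope -1/5, span 5
hull edge (i=7, c=6) to (i=8, c=-5): slope -11, span 1
Factored form: p(x) = -5 ⊗ (x ⊕ (-3)) ⊗ (x ⊕ (-3)) ⊗ (x ⊕ 1/5) ⊗ (x ⊕ 1/5) ⊗ (x ⊕ 1/5) ⊗ (x ⊕ 1/5) ⊗ (x ⊕ 1/5) ⊗ (x ⊕ 11)
Answer: roots = -3 (mult 2), 1/5 (mult 5), 11 (mult 1)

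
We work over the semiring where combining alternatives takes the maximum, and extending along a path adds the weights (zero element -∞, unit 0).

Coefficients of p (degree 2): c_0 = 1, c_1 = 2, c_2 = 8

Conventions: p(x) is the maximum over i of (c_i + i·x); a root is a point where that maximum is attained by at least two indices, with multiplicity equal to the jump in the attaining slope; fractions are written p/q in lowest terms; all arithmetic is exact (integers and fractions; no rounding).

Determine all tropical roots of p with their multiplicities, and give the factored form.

hull edge (i=0, c=1) to (i=2, c=8): slope 7/2, span 2
Factored form: p(x) = 8 ⊗ (x ⊕ (-7/2)) ⊗ (x ⊕ (-7/2))
Answer: roots = -7/2 (mult 2)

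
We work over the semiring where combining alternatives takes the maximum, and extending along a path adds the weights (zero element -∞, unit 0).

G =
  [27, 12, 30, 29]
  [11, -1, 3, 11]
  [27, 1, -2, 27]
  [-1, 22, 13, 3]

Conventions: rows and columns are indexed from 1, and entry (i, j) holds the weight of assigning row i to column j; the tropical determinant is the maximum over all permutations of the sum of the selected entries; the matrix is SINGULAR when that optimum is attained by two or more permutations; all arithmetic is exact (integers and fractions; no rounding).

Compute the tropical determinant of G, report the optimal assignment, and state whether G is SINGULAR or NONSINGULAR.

σ = (1, 2, 3, 4): 27 + (-1) + (-2) + 3 = 27
σ = (1, 2, 4, 3): 27 + (-1) + 27 + 13 = 66
σ = (1, 3, 2, 4): 27 + 3 + 1 + 3 = 34
σ = (1, 3, 4, 2): 27 + 3 + 27 + 22 = 79
σ = (1, 4, 2, 3): 27 + 11 + 1 + 13 = 52
σ = (1, 4, 3, 2): 27 + 11 + (-2) + 22 = 58
σ = (2, 1, 3, 4): 12 + 11 + (-2) + 3 = 24
σ = (2, 1, 4, 3): 12 + 11 + 27 + 13 = 63
σ = (2, 3, 1, 4): 12 + 3 + 27 + 3 = 45
σ = (2, 3, 4, 1): 12 + 3 + 27 + (-1) = 41
σ = (2, 4, 1, 3): 12 + 11 + 27 + 13 = 63
σ = (2, 4, 3, 1): 12 + 11 + (-2) + (-1) = 20
σ = (3, 1, 2, 4): 30 + 11 + 1 + 3 = 45
σ = (3, 1, 4, 2): 30 + 11 + 27 + 22 = 90
σ = (3, 2, 1, 4): 30 + (-1) + 27 + 3 = 59
σ = (3, 2, 4, 1): 30 + (-1) + 27 + (-1) = 55
σ = (3, 4, 1, 2): 30 + 11 + 27 + 22 = 90
σ = (3, 4, 2, 1): 30 + 11 + 1 + (-1) = 41
σ = (4, 1, 2, 3): 29 + 11 + 1 + 13 = 54
σ = (4, 1, 3, 2): 29 + 11 + (-2) + 22 = 60
σ = (4, 2, 1, 3): 29 + (-1) + 27 + 13 = 68
σ = (4, 2, 3, 1): 29 + (-1) + (-2) + (-1) = 25
σ = (4, 3, 1, 2): 29 + 3 + 27 + 22 = 81
σ = (4, 3, 2, 1): 29 + 3 + 1 + (-1) = 32
Optimal value attained by: σ = (3, 1, 4, 2).
Answer: det⊕(G) = 90; verdict: SINGULAR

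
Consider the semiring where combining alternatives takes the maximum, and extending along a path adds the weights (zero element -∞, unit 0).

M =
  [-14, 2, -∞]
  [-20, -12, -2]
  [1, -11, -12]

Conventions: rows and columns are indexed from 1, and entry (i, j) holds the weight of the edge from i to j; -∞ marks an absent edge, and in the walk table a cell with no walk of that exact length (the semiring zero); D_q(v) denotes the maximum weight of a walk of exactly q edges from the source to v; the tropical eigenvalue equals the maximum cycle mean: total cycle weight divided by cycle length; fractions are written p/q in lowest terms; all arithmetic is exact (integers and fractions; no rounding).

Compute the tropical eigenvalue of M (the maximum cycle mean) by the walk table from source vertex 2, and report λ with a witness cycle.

q=0: [-∞, 0, -∞]
q=1: [-20, -12, -2]
q=2: [-1, -13, -14]
q=3: [-13, 1, -15]
Optimal cycle mean attained by: cycle 1->2->3->1, total 2 + (-2) + 1, length 3.
Answer: λ = 1/3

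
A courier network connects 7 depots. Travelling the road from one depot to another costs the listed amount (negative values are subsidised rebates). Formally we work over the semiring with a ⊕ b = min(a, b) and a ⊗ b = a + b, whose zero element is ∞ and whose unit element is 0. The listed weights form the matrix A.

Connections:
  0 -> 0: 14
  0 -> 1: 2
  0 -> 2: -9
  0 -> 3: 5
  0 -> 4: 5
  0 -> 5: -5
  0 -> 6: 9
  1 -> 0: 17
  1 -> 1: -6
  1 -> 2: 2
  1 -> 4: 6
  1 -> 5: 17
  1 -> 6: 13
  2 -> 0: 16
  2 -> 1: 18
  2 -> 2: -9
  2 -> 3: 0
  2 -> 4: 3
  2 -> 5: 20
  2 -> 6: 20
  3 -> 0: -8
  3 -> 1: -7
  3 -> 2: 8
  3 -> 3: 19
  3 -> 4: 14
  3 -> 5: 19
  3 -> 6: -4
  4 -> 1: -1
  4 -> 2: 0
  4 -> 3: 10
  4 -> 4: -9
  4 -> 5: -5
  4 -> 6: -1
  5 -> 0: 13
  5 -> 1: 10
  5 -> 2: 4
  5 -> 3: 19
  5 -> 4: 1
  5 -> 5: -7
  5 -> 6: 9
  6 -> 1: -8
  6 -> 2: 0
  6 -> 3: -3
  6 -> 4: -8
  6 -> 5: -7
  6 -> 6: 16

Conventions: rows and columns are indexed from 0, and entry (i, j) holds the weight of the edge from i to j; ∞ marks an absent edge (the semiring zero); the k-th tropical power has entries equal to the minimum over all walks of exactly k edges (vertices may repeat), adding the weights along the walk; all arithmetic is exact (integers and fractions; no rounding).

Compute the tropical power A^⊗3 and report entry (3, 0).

A^⊗2:
  [-3, -4, -18, -9, -6, -12, 1]
  [11, -12, -7, 2, -3, 1, 5]
  [-8, -7, -18, -9, -6, -2, -4]
  [6, -13, -17, -7, -12, -13, 1]
  [2, -10, -9, -4, -18, -14, -10]
  [6, 0, -5, 4, -8, -14, 0]
  [-11, -14, -9, 0, -17, -14, -9]
A^⊗3:
  [-17, -16, -27, -18, -15, -19, -13]
  [-6, -18, -16, -7, -12, -8, -4]
  [-17, -16, -27, -18, -15, -13, -13]
  [-15, -19, -26, -17, -21, -20, -13]
  [-12, -19, -18, -13, -27, -23, -19]
  [-4, -9, -14, -5, -17, -21, -9]
  [-8, -20, -20, -12, -26, -22, -18]
Key observation: the optimum is the walk 3->6->3->0, with weight (-4) + (-3) + (-8) = -15.
Optimal value attained by: walk 3->6->3->0.
Answer: (A^⊗3)[3][0] = -15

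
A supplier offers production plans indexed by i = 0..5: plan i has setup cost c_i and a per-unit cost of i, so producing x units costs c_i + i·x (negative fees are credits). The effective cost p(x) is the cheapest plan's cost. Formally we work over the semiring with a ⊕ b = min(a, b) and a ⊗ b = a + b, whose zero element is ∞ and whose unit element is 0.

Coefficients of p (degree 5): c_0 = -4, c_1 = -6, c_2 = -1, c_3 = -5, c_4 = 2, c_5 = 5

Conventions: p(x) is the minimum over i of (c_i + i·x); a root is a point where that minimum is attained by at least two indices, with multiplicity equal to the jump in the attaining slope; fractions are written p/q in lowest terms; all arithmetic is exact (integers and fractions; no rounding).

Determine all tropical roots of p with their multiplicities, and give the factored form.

hull edge (i=0, c=-4) to (i=1, c=-6): slope -2, span 1
hull edge (i=1, c=-6) to (i=3, c=-5): slope 1/2, span 2
hull edge (i=3, c=-5) to (i=5, c=5): slope 5, span 2
Factored form: p(x) = 5 ⊗ (x ⊕ (-5)) ⊗ (x ⊕ (-5)) ⊗ (x ⊕ (-1/2)) ⊗ (x ⊕ (-1/2)) ⊗ (x ⊕ 2)
Answer: roots = -5 (mult 2), -1/2 (mult 2), 2 (mult 1)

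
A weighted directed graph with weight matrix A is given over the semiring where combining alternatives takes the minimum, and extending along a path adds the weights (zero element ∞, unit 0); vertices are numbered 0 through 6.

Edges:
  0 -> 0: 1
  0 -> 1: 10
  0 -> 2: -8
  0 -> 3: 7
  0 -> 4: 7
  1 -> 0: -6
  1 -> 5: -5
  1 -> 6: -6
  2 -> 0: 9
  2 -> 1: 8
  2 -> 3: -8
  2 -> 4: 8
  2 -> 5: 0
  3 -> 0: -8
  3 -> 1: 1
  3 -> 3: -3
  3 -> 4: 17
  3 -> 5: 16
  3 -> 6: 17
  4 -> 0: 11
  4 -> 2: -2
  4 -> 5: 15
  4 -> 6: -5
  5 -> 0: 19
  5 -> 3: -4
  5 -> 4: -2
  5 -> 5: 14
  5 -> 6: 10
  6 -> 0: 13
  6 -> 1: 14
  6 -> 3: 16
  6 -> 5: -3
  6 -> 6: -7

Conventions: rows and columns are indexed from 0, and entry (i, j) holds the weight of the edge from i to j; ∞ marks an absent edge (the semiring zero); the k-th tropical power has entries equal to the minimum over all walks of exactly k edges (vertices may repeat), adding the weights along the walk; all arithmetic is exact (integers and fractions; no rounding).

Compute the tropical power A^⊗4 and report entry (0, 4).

A^⊗2:
  [-1, 0, -7, -16, 0, -8, 2]
  [-5, 4, -14, -9, -7, -9, -13]
  [-16, -7, 1, -11, -2, 3, 2]
  [-11, -2, -16, -6, -1, -4, -5]
  [7, 6, 3, -10, 6, -8, -12]
  [-12, -3, -4, -7, 12, 7, -7]
  [6, 7, 5, -7, -5, -10, -14]
A^⊗3:
  [-24, -15, -9, -19, -10, -7, -6]
  [-17, -8, -13, -22, -11, -16, -20]
  [-19, -10, -24, -14, -9, -12, -13]
  [-14, -8, -19, -24, -8, -16, -12]
  [-18, -9, -1, -13, -10, -15, -19]
  [-15, -6, -20, -12, -5, -10, -14]
  [-15, -6, -7, -14, -12, -17, -21]
A^⊗4:
  [-27, -18, -32, -22, -17, -20, -21]
  [-30, -21, -25, -25, -18, -23, -27]
  [-22, -16, -27, -32, -16, -24, -20]
  [-32, -23, -22, -27, -18, -19, -19]
  [-21, -12, -26, -19, -17, -22, -26]
  [-20, -12, -23, -28, -12, -20, -21]
  [-22, -13, -23, -21, -19, -24, -28]
Key observation: the optimum is the walk 0->2->3->0->4, with weight (-8) + (-8) + (-8) + 7 = -17.
Optimal value attained by: walk 0->2->3->0->4.
Answer: (A^⊗4)[0][4] = -17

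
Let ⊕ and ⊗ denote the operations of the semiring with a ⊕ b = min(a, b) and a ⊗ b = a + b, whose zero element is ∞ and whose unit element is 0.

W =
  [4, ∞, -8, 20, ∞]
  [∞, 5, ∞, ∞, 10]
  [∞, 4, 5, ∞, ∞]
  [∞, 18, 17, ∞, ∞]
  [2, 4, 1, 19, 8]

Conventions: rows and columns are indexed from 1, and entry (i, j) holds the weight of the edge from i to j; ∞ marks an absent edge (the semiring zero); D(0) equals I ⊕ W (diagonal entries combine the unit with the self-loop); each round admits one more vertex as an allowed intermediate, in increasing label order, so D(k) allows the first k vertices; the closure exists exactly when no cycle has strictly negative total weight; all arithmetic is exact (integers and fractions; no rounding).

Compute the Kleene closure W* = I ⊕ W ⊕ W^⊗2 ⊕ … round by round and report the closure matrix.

D(0):
  [0, ∞, -8, 20, ∞]
  [∞, 0, ∞, ∞, 10]
  [∞, 4, 0, ∞, ∞]
  [∞, 18, 17, 0, ∞]
  [2, 4, 1, 19, 0]
D(1):
  [0, ∞, -8, 20, ∞]
  [∞, 0, ∞, ∞, 10]
  [∞, 4, 0, ∞, ∞]
  [∞, 18, 17, 0, ∞]
  [2, 4, -6, 19, 0]
D(2):
  [0, ∞, -8, 20, ∞]
  [∞, 0, ∞, ∞, 10]
  [∞, 4, 0, ∞, 14]
  [∞, 18, 17, 0, 28]
  [2, 4, -6, 19, 0]
D(3):
  [0, -4, -8, 20, 6]
  [∞, 0, ∞, ∞, 10]
  [∞, 4, 0, ∞, 14]
  [∞, 18, 17, 0, 28]
  [2, -2, -6, 19, 0]
D(4):
  [0, -4, -8, 20, 6]
  [∞, 0, ∞, ∞, 10]
  [∞, 4, 0, ∞, 14]
  [∞, 18, 17, 0, 28]
  [2, -2, -6, 19, 0]
D(5):
  [0, -4, -8, 20, 6]
  [12, 0, 4, 29, 10]
  [16, 4, 0, 33, 14]
  [30, 18, 17, 0, 28]
  [2, -2, -6, 19, 0]
Answer: W* = [[0, -4, -8, 20, 6], [12, 0, 4, 29, 10], [16, 4, 0, 33, 14], [30, 18, 17, 0, 28], [2, -2, -6, 19, 0]]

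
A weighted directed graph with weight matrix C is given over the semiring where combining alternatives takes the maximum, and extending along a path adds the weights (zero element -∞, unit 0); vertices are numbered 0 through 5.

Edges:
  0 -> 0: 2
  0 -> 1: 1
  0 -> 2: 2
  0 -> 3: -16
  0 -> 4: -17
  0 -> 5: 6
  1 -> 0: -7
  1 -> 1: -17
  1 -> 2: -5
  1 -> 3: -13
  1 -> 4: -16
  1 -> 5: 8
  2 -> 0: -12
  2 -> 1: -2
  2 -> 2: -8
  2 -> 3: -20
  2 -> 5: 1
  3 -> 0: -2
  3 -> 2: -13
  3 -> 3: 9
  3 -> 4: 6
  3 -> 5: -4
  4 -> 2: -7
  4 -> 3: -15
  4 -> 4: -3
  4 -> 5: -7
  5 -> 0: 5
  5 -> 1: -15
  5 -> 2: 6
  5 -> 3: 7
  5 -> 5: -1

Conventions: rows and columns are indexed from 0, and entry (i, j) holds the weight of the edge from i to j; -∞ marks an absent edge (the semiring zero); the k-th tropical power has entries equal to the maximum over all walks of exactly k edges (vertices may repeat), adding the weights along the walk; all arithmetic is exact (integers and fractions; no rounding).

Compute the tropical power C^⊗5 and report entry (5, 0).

C^⊗2:
  [11, 3, 12, 13, -10, 9]
  [13, -6, 14, 15, -7, 7]
  [6, -10, 7, 8, -14, 6]
  [7, -1, 2, 18, 15, 5]
  [-2, -9, -1, 0, -6, -6]
  [7, 6, 7, 16, 13, 11]
C^⊗3:
  [14, 12, 15, 22, 19, 17]
  [15, 14, 15, 24, 21, 19]
  [11, 7, 12, 17, 14, 12]
  [16, 8, 11, 27, 24, 14]
  [0, -1, 0, 9, 6, 4]
  [16, 8, 17, 25, 22, 14]
C^⊗4:
  [22, 15, 23, 31, 28, 20]
  [24, 16, 25, 33, 30, 22]
  [17, 12, 18, 26, 23, 17]
  [25, 17, 20, 36, 33, 23]
  [9, 1, 10, 18, 15, 7]
  [23, 17, 20, 34, 31, 22]
C^⊗5:
  [29, 23, 26, 40, 37, 28]
  [31, 25, 28, 42, 39, 30]
  [24, 18, 23, 35, 32, 23]
  [34, 26, 29, 45, 42, 32]
  [16, 10, 13, 27, 24, 15]
  [32, 24, 28, 43, 40, 30]
Key observation: the optimum is the walk 5->3->3->3->3->0, with weight 7 + 9 + 9 + 9 + (-2) = 32.
Optimal value attained by: walk 5->3->3->3->3->0.
Answer: (C^⊗5)[5][0] = 32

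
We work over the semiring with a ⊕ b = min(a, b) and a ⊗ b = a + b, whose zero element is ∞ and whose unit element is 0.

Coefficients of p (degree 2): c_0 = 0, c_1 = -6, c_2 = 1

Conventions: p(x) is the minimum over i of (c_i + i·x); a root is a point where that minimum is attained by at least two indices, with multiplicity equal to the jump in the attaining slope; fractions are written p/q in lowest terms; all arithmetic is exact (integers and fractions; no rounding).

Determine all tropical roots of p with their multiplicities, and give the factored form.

hull edge (i=0, c=0) to (i=1, c=-6): slope -6, span 1
hull edge (i=1, c=-6) to (i=2, c=1): slope 7, span 1
Factored form: p(x) = 1 ⊗ (x ⊕ (-7)) ⊗ (x ⊕ 6)
Answer: roots = -7 (mult 1), 6 (mult 1)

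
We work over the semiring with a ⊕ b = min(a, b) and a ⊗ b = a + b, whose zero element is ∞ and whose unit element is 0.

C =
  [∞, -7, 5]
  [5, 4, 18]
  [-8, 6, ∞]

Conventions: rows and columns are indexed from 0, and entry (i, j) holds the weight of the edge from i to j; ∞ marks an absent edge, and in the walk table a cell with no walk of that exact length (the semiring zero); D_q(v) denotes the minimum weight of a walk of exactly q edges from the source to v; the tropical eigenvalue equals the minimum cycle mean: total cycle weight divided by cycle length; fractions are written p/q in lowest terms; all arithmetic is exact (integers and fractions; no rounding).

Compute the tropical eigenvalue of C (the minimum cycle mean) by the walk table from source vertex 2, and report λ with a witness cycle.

q=0: [∞, ∞, 0]
q=1: [-8, 6, ∞]
q=2: [11, -15, -3]
q=3: [-11, -11, 3]
Optimal cycle mean attained by: cycle 0->2->0, total 5 + (-8), length 2.
Answer: λ = -3/2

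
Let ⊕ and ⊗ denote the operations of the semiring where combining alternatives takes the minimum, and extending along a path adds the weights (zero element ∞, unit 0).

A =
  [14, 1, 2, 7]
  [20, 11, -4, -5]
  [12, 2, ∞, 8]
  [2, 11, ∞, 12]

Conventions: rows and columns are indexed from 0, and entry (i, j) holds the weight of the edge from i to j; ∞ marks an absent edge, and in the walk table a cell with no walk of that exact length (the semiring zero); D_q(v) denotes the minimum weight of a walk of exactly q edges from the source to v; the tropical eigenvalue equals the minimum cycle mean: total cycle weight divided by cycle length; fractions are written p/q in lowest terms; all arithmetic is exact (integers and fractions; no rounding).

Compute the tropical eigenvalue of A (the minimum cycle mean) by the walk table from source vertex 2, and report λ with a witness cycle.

q=0: [∞, ∞, 0, ∞]
q=1: [12, 2, ∞, 8]
q=2: [10, 13, -2, -3]
q=3: [-1, 0, 9, 6]
q=4: [8, 0, -4, -5]
Optimal cycle mean attained by: cycle 1->2->1, total (-4) + 2, length 2.
Answer: λ = -1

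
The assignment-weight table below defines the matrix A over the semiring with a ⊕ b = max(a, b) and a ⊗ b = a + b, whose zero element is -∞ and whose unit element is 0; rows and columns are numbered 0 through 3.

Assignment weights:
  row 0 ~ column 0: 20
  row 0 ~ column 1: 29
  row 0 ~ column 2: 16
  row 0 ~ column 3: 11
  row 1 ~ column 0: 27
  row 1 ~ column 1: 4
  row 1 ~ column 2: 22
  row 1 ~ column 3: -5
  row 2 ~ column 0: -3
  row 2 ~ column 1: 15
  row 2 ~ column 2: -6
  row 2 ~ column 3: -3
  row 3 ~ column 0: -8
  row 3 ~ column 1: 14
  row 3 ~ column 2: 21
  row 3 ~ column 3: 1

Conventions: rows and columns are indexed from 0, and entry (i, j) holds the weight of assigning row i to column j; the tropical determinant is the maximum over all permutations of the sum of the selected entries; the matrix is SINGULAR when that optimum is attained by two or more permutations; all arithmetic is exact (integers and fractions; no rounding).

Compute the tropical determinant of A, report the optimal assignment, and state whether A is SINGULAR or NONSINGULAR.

σ = (0, 1, 2, 3): 20 + 4 + (-6) + 1 = 19
σ = (0, 1, 3, 2): 20 + 4 + (-3) + 21 = 42
σ = (0, 2, 1, 3): 20 + 22 + 15 + 1 = 58
σ = (0, 2, 3, 1): 20 + 22 + (-3) + 14 = 53
σ = (0, 3, 1, 2): 20 + (-5) + 15 + 21 = 51
σ = (0, 3, 2, 1): 20 + (-5) + (-6) + 14 = 23
σ = (1, 0, 2, 3): 29 + 27 + (-6) + 1 = 51
σ = (1, 0, 3, 2): 29 + 27 + (-3) + 21 = 74
σ = (1, 2, 0, 3): 29 + 22 + (-3) + 1 = 49
σ = (1, 2, 3, 0): 29 + 22 + (-3) + (-8) = 40
σ = (1, 3, 0, 2): 29 + (-5) + (-3) + 21 = 42
σ = (1, 3, 2, 0): 29 + (-5) + (-6) + (-8) = 10
σ = (2, 0, 1, 3): 16 + 27 + 15 + 1 = 59
σ = (2, 0, 3, 1): 16 + 27 + (-3) + 14 = 54
σ = (2, 1, 0, 3): 16 + 4 + (-3) + 1 = 18
σ = (2, 1, 3, 0): 16 + 4 + (-3) + (-8) = 9
σ = (2, 3, 0, 1): 16 + (-5) + (-3) + 14 = 22
σ = (2, 3, 1, 0): 16 + (-5) + 15 + (-8) = 18
σ = (3, 0, 1, 2): 11 + 27 + 15 + 21 = 74
σ = (3, 0, 2, 1): 11 + 27 + (-6) + 14 = 46
σ = (3, 1, 0, 2): 11 + 4 + (-3) + 21 = 33
σ = (3, 1, 2, 0): 11 + 4 + (-6) + (-8) = 1
σ = (3, 2, 0, 1): 11 + 22 + (-3) + 14 = 44
σ = (3, 2, 1, 0): 11 + 22 + 15 + (-8) = 40
Optimal value attained by: σ = (1, 0, 3, 2).
Answer: det⊕(A) = 74; verdict: SINGULAR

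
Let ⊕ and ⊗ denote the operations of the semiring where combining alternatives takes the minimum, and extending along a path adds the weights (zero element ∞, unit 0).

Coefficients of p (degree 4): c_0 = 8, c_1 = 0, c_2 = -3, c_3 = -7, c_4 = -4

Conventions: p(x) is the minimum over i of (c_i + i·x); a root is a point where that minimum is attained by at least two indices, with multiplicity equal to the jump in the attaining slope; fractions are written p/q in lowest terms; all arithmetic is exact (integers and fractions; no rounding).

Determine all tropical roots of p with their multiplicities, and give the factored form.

hull edge (i=0, c=8) to (i=1, c=0): slope -8, span 1
hull edge (i=1, c=0) to (i=3, c=-7): slope -7/2, span 2
hull edge (i=3, c=-7) to (i=4, c=-4): slope 3, span 1
Factored form: p(x) = -4 ⊗ (x ⊕ (-3)) ⊗ (x ⊕ 7/2) ⊗ (x ⊕ 7/2) ⊗ (x ⊕ 8)
Answer: roots = -3 (mult 1), 7/2 (mult 2), 8 (mult 1)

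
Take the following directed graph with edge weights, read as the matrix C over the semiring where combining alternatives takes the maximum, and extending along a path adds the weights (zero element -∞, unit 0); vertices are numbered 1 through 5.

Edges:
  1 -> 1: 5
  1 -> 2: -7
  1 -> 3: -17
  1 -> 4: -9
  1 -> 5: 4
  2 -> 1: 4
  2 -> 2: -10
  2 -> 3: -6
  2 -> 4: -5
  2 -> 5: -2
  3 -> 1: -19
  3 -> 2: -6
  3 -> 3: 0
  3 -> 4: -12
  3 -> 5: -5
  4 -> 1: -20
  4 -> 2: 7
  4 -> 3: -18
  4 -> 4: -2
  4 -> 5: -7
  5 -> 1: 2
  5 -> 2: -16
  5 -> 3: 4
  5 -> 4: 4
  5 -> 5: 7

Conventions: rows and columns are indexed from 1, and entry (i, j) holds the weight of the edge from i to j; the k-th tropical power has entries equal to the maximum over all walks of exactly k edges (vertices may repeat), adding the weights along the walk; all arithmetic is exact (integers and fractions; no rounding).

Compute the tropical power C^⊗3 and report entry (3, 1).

C^⊗2:
  [10, -2, 8, 8, 11]
  [9, 2, 2, 2, 8]
  [-2, -5, 0, -1, 2]
  [11, 5, 1, 2, 5]
  [9, 11, 11, 11, 14]
C^⊗3:
  [15, 15, 15, 15, 18]
  [14, 9, 12, 12, 15]
  [4, 6, 6, 6, 9]
  [16, 9, 9, 9, 15]
  [16, 18, 18, 18, 21]
Key observation: the optimum is the walk 3->5->5->1, with weight (-5) + 7 + 2 = 4.
Optimal value attained by: walk 3->5->5->1.
Answer: (C^⊗3)[3][1] = 4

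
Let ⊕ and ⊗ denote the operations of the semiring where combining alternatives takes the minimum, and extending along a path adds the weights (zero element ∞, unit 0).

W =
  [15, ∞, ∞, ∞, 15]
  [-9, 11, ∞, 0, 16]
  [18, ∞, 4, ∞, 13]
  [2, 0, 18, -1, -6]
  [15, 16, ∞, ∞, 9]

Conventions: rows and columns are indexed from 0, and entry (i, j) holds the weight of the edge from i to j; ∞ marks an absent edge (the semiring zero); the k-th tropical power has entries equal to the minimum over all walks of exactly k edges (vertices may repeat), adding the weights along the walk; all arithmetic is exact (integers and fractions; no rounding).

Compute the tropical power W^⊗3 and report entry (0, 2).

W^⊗2:
  [30, 31, ∞, ∞, 24]
  [2, 0, 18, -1, -6]
  [22, 29, 8, ∞, 17]
  [-9, -1, 17, -2, -7]
  [7, 25, ∞, 16, 18]
W^⊗3:
  [22, 40, ∞, 31, 33]
  [-9, -1, 17, -2, -7]
  [20, 33, 12, 29, 21]
  [-10, -2, 16, -3, -8]
  [16, 16, 34, 15, 10]
Key observation: no walk of exactly 3 edges connects these vertices, so the entry is the semiring zero.
Answer: (W^⊗3)[0][2] = ∞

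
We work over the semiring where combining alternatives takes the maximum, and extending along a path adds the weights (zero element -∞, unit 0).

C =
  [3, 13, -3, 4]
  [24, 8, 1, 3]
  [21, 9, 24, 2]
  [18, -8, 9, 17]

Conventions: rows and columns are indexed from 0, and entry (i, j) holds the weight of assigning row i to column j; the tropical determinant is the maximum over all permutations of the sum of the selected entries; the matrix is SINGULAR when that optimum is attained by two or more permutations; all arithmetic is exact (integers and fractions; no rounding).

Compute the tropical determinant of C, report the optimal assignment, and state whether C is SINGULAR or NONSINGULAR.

σ = (0, 1, 2, 3): 3 + 8 + 24 + 17 = 52
σ = (0, 1, 3, 2): 3 + 8 + 2 + 9 = 22
σ = (0, 2, 1, 3): 3 + 1 + 9 + 17 = 30
σ = (0, 2, 3, 1): 3 + 1 + 2 + (-8) = -2
σ = (0, 3, 1, 2): 3 + 3 + 9 + 9 = 24
σ = (0, 3, 2, 1): 3 + 3 + 24 + (-8) = 22
σ = (1, 0, 2, 3): 13 + 24 + 24 + 17 = 78
σ = (1, 0, 3, 2): 13 + 24 + 2 + 9 = 48
σ = (1, 2, 0, 3): 13 + 1 + 21 + 17 = 52
σ = (1, 2, 3, 0): 13 + 1 + 2 + 18 = 34
σ = (1, 3, 0, 2): 13 + 3 + 21 + 9 = 46
σ = (1, 3, 2, 0): 13 + 3 + 24 + 18 = 58
σ = (2, 0, 1, 3): (-3) + 24 + 9 + 17 = 47
σ = (2, 0, 3, 1): (-3) + 24 + 2 + (-8) = 15
σ = (2, 1, 0, 3): (-3) + 8 + 21 + 17 = 43
σ = (2, 1, 3, 0): (-3) + 8 + 2 + 18 = 25
σ = (2, 3, 0, 1): (-3) + 3 + 21 + (-8) = 13
σ = (2, 3, 1, 0): (-3) + 3 + 9 + 18 = 27
σ = (3, 0, 1, 2): 4 + 24 + 9 + 9 = 46
σ = (3, 0, 2, 1): 4 + 24 + 24 + (-8) = 44
σ = (3, 1, 0, 2): 4 + 8 + 21 + 9 = 42
σ = (3, 1, 2, 0): 4 + 8 + 24 + 18 = 54
σ = (3, 2, 0, 1): 4 + 1 + 21 + (-8) = 18
σ = (3, 2, 1, 0): 4 + 1 + 9 + 18 = 32
Optimal value attained by: σ = (1, 0, 2, 3).
Answer: det⊕(C) = 78; verdict: NONSINGULAR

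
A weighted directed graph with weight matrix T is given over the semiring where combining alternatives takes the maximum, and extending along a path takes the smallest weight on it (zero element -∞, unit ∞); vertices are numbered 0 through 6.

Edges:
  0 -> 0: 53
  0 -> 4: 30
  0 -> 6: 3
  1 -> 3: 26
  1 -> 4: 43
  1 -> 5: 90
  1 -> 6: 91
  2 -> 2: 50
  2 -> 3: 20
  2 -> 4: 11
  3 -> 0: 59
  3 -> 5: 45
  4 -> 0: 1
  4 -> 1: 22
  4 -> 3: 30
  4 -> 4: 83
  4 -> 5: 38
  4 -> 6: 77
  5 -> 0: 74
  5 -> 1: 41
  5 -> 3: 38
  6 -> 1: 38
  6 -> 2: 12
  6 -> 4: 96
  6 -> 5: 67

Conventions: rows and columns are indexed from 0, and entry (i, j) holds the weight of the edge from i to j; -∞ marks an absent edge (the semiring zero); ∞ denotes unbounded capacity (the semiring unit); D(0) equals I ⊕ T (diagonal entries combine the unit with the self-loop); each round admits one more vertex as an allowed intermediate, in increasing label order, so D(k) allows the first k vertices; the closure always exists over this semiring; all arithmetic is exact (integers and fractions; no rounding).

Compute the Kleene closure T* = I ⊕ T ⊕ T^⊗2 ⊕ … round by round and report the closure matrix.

D(0):
  [∞, -∞, -∞, -∞, 30, -∞, 3]
  [-∞, ∞, -∞, 26, 43, 90, 91]
  [-∞, -∞, ∞, 20, 11, -∞, -∞]
  [59, -∞, -∞, ∞, -∞, 45, -∞]
  [1, 22, -∞, 30, ∞, 38, 77]
  [74, 41, -∞, 38, -∞, ∞, -∞]
  [-∞, 38, 12, -∞, 96, 67, ∞]
D(1):
  [∞, -∞, -∞, -∞, 30, -∞, 3]
  [-∞, ∞, -∞, 26, 43, 90, 91]
  [-∞, -∞, ∞, 20, 11, -∞, -∞]
  [59, -∞, -∞, ∞, 30, 45, 3]
  [1, 22, -∞, 30, ∞, 38, 77]
  [74, 41, -∞, 38, 30, ∞, 3]
  [-∞, 38, 12, -∞, 96, 67, ∞]
D(2):
  [∞, -∞, -∞, -∞, 30, -∞, 3]
  [-∞, ∞, -∞, 26, 43, 90, 91]
  [-∞, -∞, ∞, 20, 11, -∞, -∞]
  [59, -∞, -∞, ∞, 30, 45, 3]
  [1, 22, -∞, 30, ∞, 38, 77]
  [74, 41, -∞, 38, 41, ∞, 41]
  [-∞, 38, 12, 26, 96, 67, ∞]
D(3):
  [∞, -∞, -∞, -∞, 30, -∞, 3]
  [-∞, ∞, -∞, 26, 43, 90, 91]
  [-∞, -∞, ∞, 20, 11, -∞, -∞]
  [59, -∞, -∞, ∞, 30, 45, 3]
  [1, 22, -∞, 30, ∞, 38, 77]
  [74, 41, -∞, 38, 41, ∞, 41]
  [-∞, 38, 12, 26, 96, 67, ∞]
D(4):
  [∞, -∞, -∞, -∞, 30, -∞, 3]
  [26, ∞, -∞, 26, 43, 90, 91]
  [20, -∞, ∞, 20, 20, 20, 3]
  [59, -∞, -∞, ∞, 30, 45, 3]
  [30, 22, -∞, 30, ∞, 38, 77]
  [74, 41, -∞, 38, 41, ∞, 41]
  [26, 38, 12, 26, 96, 67, ∞]
D(5):
  [∞, 22, -∞, 30, 30, 30, 30]
  [30, ∞, -∞, 30, 43, 90, 91]
  [20, 20, ∞, 20, 20, 20, 20]
  [59, 22, -∞, ∞, 30, 45, 30]
  [30, 22, -∞, 30, ∞, 38, 77]
  [74, 41, -∞, 38, 41, ∞, 41]
  [30, 38, 12, 30, 96, 67, ∞]
D(6):
  [∞, 30, -∞, 30, 30, 30, 30]
  [74, ∞, -∞, 38, 43, 90, 91]
  [20, 20, ∞, 20, 20, 20, 20]
  [59, 41, -∞, ∞, 41, 45, 41]
  [38, 38, -∞, 38, ∞, 38, 77]
  [74, 41, -∞, 38, 41, ∞, 41]
  [67, 41, 12, 38, 96, 67, ∞]
D(7):
  [∞, 30, 12, 30, 30, 30, 30]
  [74, ∞, 12, 38, 91, 90, 91]
  [20, 20, ∞, 20, 20, 20, 20]
  [59, 41, 12, ∞, 41, 45, 41]
  [67, 41, 12, 38, ∞, 67, 77]
  [74, 41, 12, 38, 41, ∞, 41]
  [67, 41, 12, 38, 96, 67, ∞]
Answer: T* = [[∞, 30, 12, 30, 30, 30, 30], [74, ∞, 12, 38, 91, 90, 91], [20, 20, ∞, 20, 20, 20, 20], [59, 41, 12, ∞, 41, 45, 41], [67, 41, 12, 38, ∞, 67, 77], [74, 41, 12, 38, 41, ∞, 41], [67, 41, 12, 38, 96, 67, ∞]]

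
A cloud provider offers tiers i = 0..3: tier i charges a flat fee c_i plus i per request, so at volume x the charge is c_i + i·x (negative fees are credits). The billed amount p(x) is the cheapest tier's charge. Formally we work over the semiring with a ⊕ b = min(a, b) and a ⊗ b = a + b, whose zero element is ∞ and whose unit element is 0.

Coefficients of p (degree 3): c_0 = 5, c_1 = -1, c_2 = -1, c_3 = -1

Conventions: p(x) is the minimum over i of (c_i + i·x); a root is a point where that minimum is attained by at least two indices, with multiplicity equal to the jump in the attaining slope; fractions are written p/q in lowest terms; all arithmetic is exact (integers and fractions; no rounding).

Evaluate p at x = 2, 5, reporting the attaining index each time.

p(2) = min(5+0·2=5, -1+1·2=1, -1+2·2=3, -1+3·2=5) = 1 (attained by i=1)
p(5) = min(5+0·5=5, -1+1·5=4, -1+2·5=9, -1+3·5=14) = 4 (attained by i=1)
Answer: p(2) = 1; p(5) = 4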